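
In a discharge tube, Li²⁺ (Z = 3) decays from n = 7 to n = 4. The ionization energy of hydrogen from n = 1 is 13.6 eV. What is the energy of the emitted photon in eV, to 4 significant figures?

5.152 eV

The Bohr energies scale as Z², so for Z = 3: E_n = −122.4/n² eV.
E_7 = −122.4/49 = −2.498 eV and E_4 = −122.4/16 = −7.650 eV.
The photon energy is |E_7 − E_4| = 5.152 eV.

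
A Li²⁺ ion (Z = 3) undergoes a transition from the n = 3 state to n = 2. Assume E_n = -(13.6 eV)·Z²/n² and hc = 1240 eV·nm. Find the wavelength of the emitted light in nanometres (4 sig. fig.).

72.94 nm

For Z = 3 the level energies scale as Z², so the effective Rydberg energy is 13.6 × 9 = 122.4 eV.
ΔE = 122.4 × (1/2² − 1/3²) = 122.4 × 0.1389 = 17.00 eV.
λ = hc/ΔE = 1240 / 17.00 = 72.94 nm.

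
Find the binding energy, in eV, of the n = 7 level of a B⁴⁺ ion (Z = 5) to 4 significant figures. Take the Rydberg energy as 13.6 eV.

E_n = −13.6 Z²/n² = −340.0/n² eV for Z = 5.
E_7 = −340.0/49 = −6.939 eV, so ionization (to E = 0) requires 6.939 eV.

6.939 eV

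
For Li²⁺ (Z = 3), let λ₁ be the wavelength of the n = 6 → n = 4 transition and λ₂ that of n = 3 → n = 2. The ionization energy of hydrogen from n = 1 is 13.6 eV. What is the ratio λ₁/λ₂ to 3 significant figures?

λ ∝ 1/ΔE ∝ 1/(1/n_f² − 1/n_i²), and the Z² and hc factors cancel in the ratio.
λ₁/λ₂ = (1/2² − 1/3²)/(1/4² − 1/6²) = 0.1389/0.03472 = 4.00.

4.00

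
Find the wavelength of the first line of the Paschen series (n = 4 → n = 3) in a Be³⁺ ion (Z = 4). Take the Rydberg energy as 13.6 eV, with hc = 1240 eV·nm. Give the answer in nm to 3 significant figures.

117 nm

The Paschen series terminates on n_f = 3; the first line has n_i = 3+1 = 4.
ΔE = 217.6 × (1/3² − 1/4²) = 10.58 eV.
λ = 1240 / 10.58 = 117 nm.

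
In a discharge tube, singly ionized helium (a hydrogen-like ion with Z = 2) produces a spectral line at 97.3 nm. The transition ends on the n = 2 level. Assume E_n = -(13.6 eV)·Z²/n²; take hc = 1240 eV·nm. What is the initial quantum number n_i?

The photon energy is ΔE = hc/λ = 1240 / 97.3 = 12.74 eV.
With Z = 2, ΔE = 54.40 × (1/n_f² − 1/n_i²), so 1/n_f² − 1/n_i² = 0.2343.
With n_f = 2: 1/n_i² = 1/4 − 0.2343 = 0.01573, so n_i ≈ 7.97.

n_i = 8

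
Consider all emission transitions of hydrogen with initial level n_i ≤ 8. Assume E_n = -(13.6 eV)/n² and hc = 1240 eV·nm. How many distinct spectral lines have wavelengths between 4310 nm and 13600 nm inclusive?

4

Enumerate all n_i → n_f pairs with 1 ≤ n_f < n_i ≤ 8 and compute λ = 1240 / [13.6·1·(1/n_f² − 1/n_i²)].
Lines falling in [4310, 13600] nm: 7→5 (4654 nm), 6→5 (7460 nm), 8→6 (7503 nm), 7→6 (12370 nm).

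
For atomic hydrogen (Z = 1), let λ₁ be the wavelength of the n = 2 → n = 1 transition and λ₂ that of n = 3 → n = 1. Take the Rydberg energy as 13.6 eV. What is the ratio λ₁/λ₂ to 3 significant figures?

λ ∝ 1/ΔE ∝ 1/(1/n_f² − 1/n_i²), and the Z² and hc factors cancel in the ratio.
λ₁/λ₂ = (1/1² − 1/3²)/(1/1² − 1/2²) = 0.8889/0.7500 = 1.19.

1.19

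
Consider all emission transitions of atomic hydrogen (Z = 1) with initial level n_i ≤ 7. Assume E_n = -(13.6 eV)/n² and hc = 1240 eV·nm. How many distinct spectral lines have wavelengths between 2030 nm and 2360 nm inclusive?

1

Enumerate all n_i → n_f pairs with 1 ≤ n_f < n_i ≤ 7 and compute λ = 1240 / [13.6·1·(1/n_f² − 1/n_i²)].
Lines falling in [2030, 2360] nm: 7→4 (2166 nm).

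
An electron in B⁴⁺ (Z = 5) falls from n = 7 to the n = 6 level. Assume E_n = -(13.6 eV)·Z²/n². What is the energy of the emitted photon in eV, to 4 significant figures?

The Bohr energies scale as Z², so for Z = 5: E_n = −340.0/n² eV.
E_7 = −340.0/49 = −6.939 eV and E_6 = −340.0/36 = −9.444 eV.
The photon energy is |E_7 − E_6| = 2.506 eV.

2.506 eV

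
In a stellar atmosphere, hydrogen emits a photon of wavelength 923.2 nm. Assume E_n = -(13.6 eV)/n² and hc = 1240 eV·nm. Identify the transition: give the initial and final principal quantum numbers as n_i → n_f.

n_i = 9, n_f = 3

The photon energy is ΔE = hc/λ = 1240 / 923.2 = 1.343 eV.
With Z = 1, ΔE = 13.60 × (1/n_f² − 1/n_i²), so 1/n_f² − 1/n_i² = 0.09876.
Trying n_f = 3 gives 1/n_i² = 0.01235, i.e. n_i ≈ 9; this pair matches.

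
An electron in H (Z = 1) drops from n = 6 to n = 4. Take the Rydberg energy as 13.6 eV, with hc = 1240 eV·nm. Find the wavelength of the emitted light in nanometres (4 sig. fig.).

2626 nm

ΔE = 13.60 × (1/4² − 1/6²) = 13.60 × 0.03472 = 0.4722 eV.
λ = hc/ΔE = 1240 / 0.4722 = 2626 nm.
This line belongs to the Brackett series.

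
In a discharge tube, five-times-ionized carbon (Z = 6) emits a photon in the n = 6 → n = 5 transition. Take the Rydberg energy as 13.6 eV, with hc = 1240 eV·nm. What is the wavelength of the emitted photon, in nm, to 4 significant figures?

For Z = 6 the level energies scale as Z², so the effective Rydberg energy is 13.6 × 36 = 489.6 eV.
ΔE = 489.6 × (1/5² − 1/6²) = 489.6 × 0.01222 = 5.984 eV.
λ = hc/ΔE = 1240 / 5.984 = 207.2 nm.

207.2 nm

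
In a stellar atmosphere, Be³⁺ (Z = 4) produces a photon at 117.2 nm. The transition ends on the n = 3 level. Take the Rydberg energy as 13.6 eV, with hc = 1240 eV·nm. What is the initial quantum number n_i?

n_i = 4

The photon energy is ΔE = hc/λ = 1240 / 117.2 = 10.58 eV.
With Z = 4, ΔE = 217.6 × (1/n_f² − 1/n_i²), so 1/n_f² − 1/n_i² = 0.04862.
With n_f = 3: 1/n_i² = 1/9 − 0.04862 = 0.06249, so n_i ≈ 4.00.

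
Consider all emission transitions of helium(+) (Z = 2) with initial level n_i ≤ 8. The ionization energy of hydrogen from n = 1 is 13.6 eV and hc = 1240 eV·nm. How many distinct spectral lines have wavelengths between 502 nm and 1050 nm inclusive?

4

Enumerate all n_i → n_f pairs with 1 ≤ n_f < n_i ≤ 8 and compute λ = 1240 / [13.6·4·(1/n_f² − 1/n_i²)].
Lines falling in [502, 1050] nm: 7→4 (541.5 nm), 6→4 (656.5 nm), 8→5 (935.1 nm), 5→4 (1013 nm).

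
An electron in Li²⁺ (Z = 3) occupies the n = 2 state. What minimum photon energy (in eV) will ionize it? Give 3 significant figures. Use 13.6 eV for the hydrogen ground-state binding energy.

E_n = −13.6 Z²/n² = −122.4/n² eV for Z = 3.
E_2 = −122.4/4 = −30.6 eV, so ionization (to E = 0) requires 30.6 eV.

30.6 eV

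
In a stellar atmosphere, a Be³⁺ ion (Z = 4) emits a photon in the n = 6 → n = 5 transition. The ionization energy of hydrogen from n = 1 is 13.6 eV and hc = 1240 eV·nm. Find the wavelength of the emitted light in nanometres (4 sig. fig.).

466.2 nm

For Z = 4 the level energies scale as Z², so the effective Rydberg energy is 13.6 × 16 = 217.6 eV.
ΔE = 217.6 × (1/5² − 1/6²) = 217.6 × 0.01222 = 2.660 eV.
λ = hc/ΔE = 1240 / 2.660 = 466.2 nm.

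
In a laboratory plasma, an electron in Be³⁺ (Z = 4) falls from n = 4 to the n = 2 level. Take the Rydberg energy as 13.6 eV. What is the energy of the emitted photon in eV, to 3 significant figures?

40.8 eV

The Bohr energies scale as Z², so for Z = 4: E_n = −217.6/n² eV.
E_4 = −217.6/16 = −13.60 eV and E_2 = −217.6/4 = −54.40 eV.
The photon energy is |E_4 − E_2| = 40.8 eV.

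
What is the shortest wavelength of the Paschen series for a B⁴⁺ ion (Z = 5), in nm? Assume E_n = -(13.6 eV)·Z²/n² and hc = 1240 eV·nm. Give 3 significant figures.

The Paschen series has lower level n_f = 3; the series limit corresponds to n_i → ∞.
ΔE_max = 13.6 × 25 / 3² = 37.78 eV.
λ_min = 1240 / 37.78 = 32.8 nm.

32.8 nm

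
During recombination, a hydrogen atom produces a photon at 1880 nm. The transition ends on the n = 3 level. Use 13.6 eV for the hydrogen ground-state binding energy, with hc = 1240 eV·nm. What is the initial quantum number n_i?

n_i = 4

The photon energy is ΔE = hc/λ = 1240 / 1880 = 0.6596 eV.
With Z = 1, ΔE = 13.60 × (1/n_f² − 1/n_i²), so 1/n_f² − 1/n_i² = 0.04850.
With n_f = 3: 1/n_i² = 1/9 − 0.04850 = 0.06261, so n_i ≈ 4.00.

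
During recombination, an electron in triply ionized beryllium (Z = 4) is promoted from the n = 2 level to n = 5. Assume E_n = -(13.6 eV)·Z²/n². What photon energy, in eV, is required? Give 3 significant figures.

45.7 eV

The Bohr energies scale as Z², so for Z = 4: E_n = −217.6/n² eV.
E_5 = −217.6/25 = −8.704 eV and E_2 = −217.6/4 = −54.40 eV.
The photon energy is |E_5 − E_2| = 45.7 eV.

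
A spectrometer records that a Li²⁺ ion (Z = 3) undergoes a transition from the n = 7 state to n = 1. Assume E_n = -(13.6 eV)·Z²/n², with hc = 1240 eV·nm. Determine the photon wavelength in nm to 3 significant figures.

10.3 nm

For Z = 3 the level energies scale as Z², so the effective Rydberg energy is 13.6 × 9 = 122.4 eV.
ΔE = 122.4 × (1/1² − 1/7²) = 122.4 × 0.9796 = 119.9 eV.
λ = hc/ΔE = 1240 / 119.9 = 10.3 nm.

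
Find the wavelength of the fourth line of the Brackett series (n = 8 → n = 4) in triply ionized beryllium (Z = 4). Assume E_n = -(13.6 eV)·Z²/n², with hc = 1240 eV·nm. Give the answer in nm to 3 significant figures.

122 nm

The Brackett series terminates on n_f = 4; the fourth line has n_i = 4+4 = 8.
ΔE = 217.6 × (1/4² − 1/8²) = 10.20 eV.
λ = 1240 / 10.20 = 122 nm.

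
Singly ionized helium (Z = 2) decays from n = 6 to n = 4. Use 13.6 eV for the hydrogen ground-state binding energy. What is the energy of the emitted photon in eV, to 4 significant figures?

1.889 eV

The Bohr energies scale as Z², so for Z = 2: E_n = −54.40/n² eV.
E_6 = −54.40/36 = −1.511 eV and E_4 = −54.40/16 = −3.400 eV.
The photon energy is |E_6 − E_4| = 1.889 eV.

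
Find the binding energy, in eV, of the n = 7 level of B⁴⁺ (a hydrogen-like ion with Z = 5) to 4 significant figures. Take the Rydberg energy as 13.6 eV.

6.939 eV

E_n = −13.6 Z²/n² = −340.0/n² eV for Z = 5.
E_7 = −340.0/49 = −6.939 eV, so ionization (to E = 0) requires 6.939 eV.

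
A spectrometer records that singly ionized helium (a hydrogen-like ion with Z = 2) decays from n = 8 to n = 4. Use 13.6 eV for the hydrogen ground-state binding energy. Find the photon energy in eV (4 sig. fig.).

2.550 eV

The Bohr energies scale as Z², so for Z = 2: E_n = −54.40/n² eV.
E_8 = −54.40/64 = −0.8500 eV and E_4 = −54.40/16 = −3.400 eV.
The photon energy is |E_8 − E_4| = 2.550 eV.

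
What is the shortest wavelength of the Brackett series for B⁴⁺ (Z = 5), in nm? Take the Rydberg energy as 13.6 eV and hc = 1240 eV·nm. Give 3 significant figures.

The Brackett series has lower level n_f = 4; the series limit corresponds to n_i → ∞.
ΔE_max = 13.6 × 25 / 4² = 21.25 eV.
λ_min = 1240 / 21.25 = 58.4 nm.

58.4 nm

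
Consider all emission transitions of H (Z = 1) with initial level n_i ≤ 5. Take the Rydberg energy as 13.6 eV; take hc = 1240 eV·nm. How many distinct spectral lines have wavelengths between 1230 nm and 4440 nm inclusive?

Enumerate all n_i → n_f pairs with 1 ≤ n_f < n_i ≤ 5 and compute λ = 1240 / [13.6·1·(1/n_f² − 1/n_i²)].
Lines falling in [1230, 4440] nm: 5→3 (1282 nm), 4→3 (1876 nm), 5→4 (4052 nm).

3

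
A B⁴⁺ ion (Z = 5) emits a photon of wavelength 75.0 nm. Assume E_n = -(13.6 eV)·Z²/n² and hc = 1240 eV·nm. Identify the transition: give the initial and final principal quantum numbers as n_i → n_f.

The photon energy is ΔE = hc/λ = 1240 / 75.0 = 16.53 eV.
With Z = 5, ΔE = 340.0 × (1/n_f² − 1/n_i²), so 1/n_f² − 1/n_i² = 0.04863.
Trying n_f = 3 gives 1/n_i² = 0.06248, i.e. n_i ≈ 4; this pair matches.

n_i = 4, n_f = 3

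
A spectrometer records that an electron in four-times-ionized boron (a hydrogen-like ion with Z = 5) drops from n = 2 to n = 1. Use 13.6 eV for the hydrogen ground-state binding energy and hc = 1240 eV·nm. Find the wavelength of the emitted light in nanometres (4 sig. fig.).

4.863 nm

For Z = 5 the level energies scale as Z², so the effective Rydberg energy is 13.6 × 25 = 340.0 eV.
ΔE = 340.0 × (1/1² − 1/2²) = 340.0 × 0.7500 = 255.0 eV.
λ = hc/ΔE = 1240 / 255.0 = 4.863 nm.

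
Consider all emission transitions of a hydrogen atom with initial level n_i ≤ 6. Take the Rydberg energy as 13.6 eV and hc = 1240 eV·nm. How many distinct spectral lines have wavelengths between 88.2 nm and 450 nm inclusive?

Enumerate all n_i → n_f pairs with 1 ≤ n_f < n_i ≤ 6 and compute λ = 1240 / [13.6·1·(1/n_f² − 1/n_i²)].
Lines falling in [88.2, 450] nm: 6→1 (93.78 nm), 5→1 (94.98 nm), 4→1 (97.25 nm), 3→1 (102.6 nm), 2→1 (121.6 nm), 6→2 (410.3 nm), 5→2 (434.2 nm).

7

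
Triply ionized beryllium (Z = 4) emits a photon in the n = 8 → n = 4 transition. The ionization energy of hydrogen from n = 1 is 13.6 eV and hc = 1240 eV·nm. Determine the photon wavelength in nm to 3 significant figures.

For Z = 4 the level energies scale as Z², so the effective Rydberg energy is 13.6 × 16 = 217.6 eV.
ΔE = 217.6 × (1/4² − 1/8²) = 217.6 × 0.04688 = 10.20 eV.
λ = hc/ΔE = 1240 / 10.20 = 122 nm.

122 nm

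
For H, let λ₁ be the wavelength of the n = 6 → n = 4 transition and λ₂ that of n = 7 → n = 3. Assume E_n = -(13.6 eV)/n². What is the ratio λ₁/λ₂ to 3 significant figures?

2.61

λ ∝ 1/ΔE ∝ 1/(1/n_f² − 1/n_i²), and the Z² and hc factors cancel in the ratio.
λ₁/λ₂ = (1/3² − 1/7²)/(1/4² − 1/6²) = 0.09070/0.03472 = 2.61.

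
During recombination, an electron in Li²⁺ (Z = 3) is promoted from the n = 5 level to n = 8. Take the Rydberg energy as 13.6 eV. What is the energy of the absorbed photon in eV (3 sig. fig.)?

The Bohr energies scale as Z², so for Z = 3: E_n = −122.4/n² eV.
E_8 = −122.4/64 = −1.913 eV and E_5 = −122.4/25 = −4.896 eV.
The photon energy is |E_8 − E_5| = 2.98 eV.

2.98 eV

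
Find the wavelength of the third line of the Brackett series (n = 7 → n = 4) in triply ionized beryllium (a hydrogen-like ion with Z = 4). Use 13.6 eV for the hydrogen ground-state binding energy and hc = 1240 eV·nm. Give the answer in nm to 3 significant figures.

135 nm

The Brackett series terminates on n_f = 4; the third line has n_i = 4+3 = 7.
ΔE = 217.6 × (1/4² − 1/7²) = 9.159 eV.
λ = 1240 / 9.159 = 135 nm.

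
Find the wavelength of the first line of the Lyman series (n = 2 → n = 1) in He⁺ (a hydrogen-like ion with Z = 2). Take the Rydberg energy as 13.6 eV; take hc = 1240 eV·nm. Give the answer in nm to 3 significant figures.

30.4 nm

The Lyman series terminates on n_f = 1; the first line has n_i = 1+1 = 2.
ΔE = 54.40 × (1/1² − 1/2²) = 40.80 eV.
λ = 1240 / 40.80 = 30.4 nm.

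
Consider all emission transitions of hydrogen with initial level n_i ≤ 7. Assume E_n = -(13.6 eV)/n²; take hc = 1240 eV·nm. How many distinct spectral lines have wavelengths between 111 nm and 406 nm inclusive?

2

Enumerate all n_i → n_f pairs with 1 ≤ n_f < n_i ≤ 7 and compute λ = 1240 / [13.6·1·(1/n_f² − 1/n_i²)].
Lines falling in [111, 406] nm: 2→1 (121.6 nm), 7→2 (397.1 nm).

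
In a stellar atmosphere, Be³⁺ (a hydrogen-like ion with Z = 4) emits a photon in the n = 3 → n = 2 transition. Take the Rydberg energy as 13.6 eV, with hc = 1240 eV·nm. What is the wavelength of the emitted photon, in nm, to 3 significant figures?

41.0 nm

For Z = 4 the level energies scale as Z², so the effective Rydberg energy is 13.6 × 16 = 217.6 eV.
ΔE = 217.6 × (1/2² − 1/3²) = 217.6 × 0.1389 = 30.22 eV.
λ = hc/ΔE = 1240 / 30.22 = 41.0 nm.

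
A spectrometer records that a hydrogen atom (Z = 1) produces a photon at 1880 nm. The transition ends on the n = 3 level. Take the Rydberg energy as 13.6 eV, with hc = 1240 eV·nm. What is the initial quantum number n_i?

The photon energy is ΔE = hc/λ = 1240 / 1880 = 0.6596 eV.
With Z = 1, ΔE = 13.60 × (1/n_f² − 1/n_i²), so 1/n_f² − 1/n_i² = 0.04850.
With n_f = 3: 1/n_i² = 1/9 − 0.04850 = 0.06261, so n_i ≈ 4.00.

n_i = 4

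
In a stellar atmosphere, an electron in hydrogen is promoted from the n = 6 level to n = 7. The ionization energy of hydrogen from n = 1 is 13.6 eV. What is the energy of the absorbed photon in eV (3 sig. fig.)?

0.100 eV

E_7 = −13.60/49 = −0.2776 eV and E_6 = −13.60/36 = −0.3778 eV.
The photon energy is |E_7 − E_6| = 0.100 eV.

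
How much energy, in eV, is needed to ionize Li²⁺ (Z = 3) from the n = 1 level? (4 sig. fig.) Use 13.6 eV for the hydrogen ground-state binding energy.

E_n = −13.6 Z²/n² = −122.4/n² eV for Z = 3.
E_1 = −122.4/1 = −122.4 eV, so ionization (to E = 0) requires 122.4 eV.

122.4 eV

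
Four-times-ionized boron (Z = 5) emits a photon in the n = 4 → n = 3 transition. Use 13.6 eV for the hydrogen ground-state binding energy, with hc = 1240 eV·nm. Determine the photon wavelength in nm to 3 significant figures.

75.0 nm

For Z = 5 the level energies scale as Z², so the effective Rydberg energy is 13.6 × 25 = 340.0 eV.
ΔE = 340.0 × (1/3² − 1/4²) = 340.0 × 0.04861 = 16.53 eV.
λ = hc/ΔE = 1240 / 16.53 = 75.0 nm.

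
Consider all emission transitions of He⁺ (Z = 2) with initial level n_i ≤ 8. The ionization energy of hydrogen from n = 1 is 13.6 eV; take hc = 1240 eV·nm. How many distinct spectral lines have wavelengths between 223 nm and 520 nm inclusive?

Enumerate all n_i → n_f pairs with 1 ≤ n_f < n_i ≤ 8 and compute λ = 1240 / [13.6·4·(1/n_f² − 1/n_i²)].
Lines falling in [223, 520] nm: 8→3 (238.7 nm), 7→3 (251.3 nm), 6→3 (273.5 nm), 5→3 (320.5 nm), 4→3 (468.9 nm), 8→4 (486.3 nm).

6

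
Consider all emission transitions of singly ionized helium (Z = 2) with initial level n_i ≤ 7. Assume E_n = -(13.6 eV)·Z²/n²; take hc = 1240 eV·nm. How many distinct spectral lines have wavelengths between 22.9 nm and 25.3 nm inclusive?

Enumerate all n_i → n_f pairs with 1 ≤ n_f < n_i ≤ 7 and compute λ = 1240 / [13.6·4·(1/n_f² − 1/n_i²)].
Lines falling in [22.9, 25.3] nm: 7→1 (23.27 nm), 6→1 (23.45 nm), 5→1 (23.74 nm), 4→1 (24.31 nm).

4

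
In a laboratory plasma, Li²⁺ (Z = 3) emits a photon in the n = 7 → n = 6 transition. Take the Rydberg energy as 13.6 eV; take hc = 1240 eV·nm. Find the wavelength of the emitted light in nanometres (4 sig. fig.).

1375 nm

For Z = 3 the level energies scale as Z², so the effective Rydberg energy is 13.6 × 9 = 122.4 eV.
ΔE = 122.4 × (1/6² − 1/7²) = 122.4 × 0.007370 = 0.9020 eV.
λ = hc/ΔE = 1240 / 0.9020 = 1375 nm.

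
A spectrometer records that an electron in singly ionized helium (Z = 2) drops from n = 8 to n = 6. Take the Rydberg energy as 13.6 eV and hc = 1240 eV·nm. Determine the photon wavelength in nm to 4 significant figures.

1876 nm

For Z = 2 the level energies scale as Z², so the effective Rydberg energy is 13.6 × 4 = 54.40 eV.
ΔE = 54.40 × (1/6² − 1/8²) = 54.40 × 0.01215 = 0.6611 eV.
λ = hc/ΔE = 1240 / 0.6611 = 1876 nm.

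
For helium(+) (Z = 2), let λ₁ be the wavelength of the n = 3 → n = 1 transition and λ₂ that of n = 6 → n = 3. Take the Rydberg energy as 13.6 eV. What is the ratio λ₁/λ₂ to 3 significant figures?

0.0938

λ ∝ 1/ΔE ∝ 1/(1/n_f² − 1/n_i²), and the Z² and hc factors cancel in the ratio.
λ₁/λ₂ = (1/3² − 1/6²)/(1/1² − 1/3²) = 0.08333/0.8889 = 0.0938.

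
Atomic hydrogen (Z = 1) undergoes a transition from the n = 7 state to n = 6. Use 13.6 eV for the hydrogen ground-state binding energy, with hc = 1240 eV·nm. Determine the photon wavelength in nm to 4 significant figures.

12370 nm

ΔE = 13.60 × (1/6² − 1/7²) = 13.60 × 0.007370 = 0.1002 eV.
λ = hc/ΔE = 1240 / 0.1002 = 12370 nm.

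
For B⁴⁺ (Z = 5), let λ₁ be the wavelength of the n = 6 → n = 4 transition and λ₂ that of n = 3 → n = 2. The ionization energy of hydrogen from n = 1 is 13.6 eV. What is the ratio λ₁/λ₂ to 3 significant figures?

4.00

λ ∝ 1/ΔE ∝ 1/(1/n_f² − 1/n_i²), and the Z² and hc factors cancel in the ratio.
λ₁/λ₂ = (1/2² − 1/3²)/(1/4² − 1/6²) = 0.1389/0.03472 = 4.00.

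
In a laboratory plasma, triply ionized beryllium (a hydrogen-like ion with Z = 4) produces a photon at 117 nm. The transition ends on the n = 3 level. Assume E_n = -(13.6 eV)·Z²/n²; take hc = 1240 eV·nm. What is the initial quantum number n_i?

n_i = 4

The photon energy is ΔE = hc/λ = 1240 / 117 = 10.60 eV.
With Z = 4, ΔE = 217.6 × (1/n_f² − 1/n_i²), so 1/n_f² − 1/n_i² = 0.04871.
With n_f = 3: 1/n_i² = 1/9 − 0.04871 = 0.06241, so n_i ≈ 4.00.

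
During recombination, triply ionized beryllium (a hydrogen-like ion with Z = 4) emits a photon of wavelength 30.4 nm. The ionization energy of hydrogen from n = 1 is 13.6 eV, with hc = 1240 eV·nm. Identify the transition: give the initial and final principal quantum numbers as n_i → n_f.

n_i = 4, n_f = 2

The photon energy is ΔE = hc/λ = 1240 / 30.4 = 40.79 eV.
With Z = 4, ΔE = 217.6 × (1/n_f² − 1/n_i²), so 1/n_f² − 1/n_i² = 0.1875.
Trying n_f = 2 gives 1/n_i² = 0.06255, i.e. n_i ≈ 4; this pair matches.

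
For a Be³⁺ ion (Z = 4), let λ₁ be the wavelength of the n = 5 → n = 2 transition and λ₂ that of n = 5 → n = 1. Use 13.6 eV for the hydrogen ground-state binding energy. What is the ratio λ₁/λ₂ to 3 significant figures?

λ ∝ 1/ΔE ∝ 1/(1/n_f² − 1/n_i²), and the Z² and hc factors cancel in the ratio.
λ₁/λ₂ = (1/1² − 1/5²)/(1/2² − 1/5²) = 0.9600/0.2100 = 4.57.

4.57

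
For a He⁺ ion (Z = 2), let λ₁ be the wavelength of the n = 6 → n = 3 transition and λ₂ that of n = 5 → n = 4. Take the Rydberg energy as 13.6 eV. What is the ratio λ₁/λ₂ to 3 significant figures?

0.270

λ ∝ 1/ΔE ∝ 1/(1/n_f² − 1/n_i²), and the Z² and hc factors cancel in the ratio.
λ₁/λ₂ = (1/4² − 1/5²)/(1/3² − 1/6²) = 0.02250/0.08333 = 0.270.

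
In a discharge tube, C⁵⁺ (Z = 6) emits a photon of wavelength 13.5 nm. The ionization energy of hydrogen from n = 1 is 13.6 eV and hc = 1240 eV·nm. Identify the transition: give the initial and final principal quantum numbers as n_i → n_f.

n_i = 4, n_f = 2

The photon energy is ΔE = hc/λ = 1240 / 13.5 = 91.85 eV.
With Z = 6, ΔE = 489.6 × (1/n_f² − 1/n_i²), so 1/n_f² − 1/n_i² = 0.1876.
Trying n_f = 2 gives 1/n_i² = 0.06239, i.e. n_i ≈ 4; this pair matches.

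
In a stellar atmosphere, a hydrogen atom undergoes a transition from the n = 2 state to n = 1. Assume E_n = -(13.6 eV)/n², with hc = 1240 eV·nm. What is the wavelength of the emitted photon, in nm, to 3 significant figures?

122 nm

ΔE = 13.60 × (1/1² − 1/2²) = 13.60 × 0.7500 = 10.20 eV.
λ = hc/ΔE = 1240 / 10.20 = 122 nm.
This line belongs to the Lyman series.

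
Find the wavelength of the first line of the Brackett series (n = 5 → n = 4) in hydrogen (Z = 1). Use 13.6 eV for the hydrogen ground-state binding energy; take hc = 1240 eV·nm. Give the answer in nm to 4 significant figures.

4052 nm

The Brackett series terminates on n_f = 4; the first line has n_i = 4+1 = 5.
ΔE = 13.60 × (1/4² − 1/5²) = 0.3060 eV.
λ = 1240 / 0.3060 = 4052 nm.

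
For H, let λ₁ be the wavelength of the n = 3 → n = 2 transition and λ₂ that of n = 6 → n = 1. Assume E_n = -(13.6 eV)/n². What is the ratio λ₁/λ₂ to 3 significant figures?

7.00

λ ∝ 1/ΔE ∝ 1/(1/n_f² − 1/n_i²), and the Z² and hc factors cancel in the ratio.
λ₁/λ₂ = (1/1² − 1/6²)/(1/2² − 1/3²) = 0.9722/0.1389 = 7.00.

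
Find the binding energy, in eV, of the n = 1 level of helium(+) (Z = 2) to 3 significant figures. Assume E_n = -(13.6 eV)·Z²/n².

E_n = −13.6 Z²/n² = −54.40/n² eV for Z = 2.
E_1 = −54.40/1 = −54.4 eV, so ionization (to E = 0) requires 54.4 eV.

54.4 eV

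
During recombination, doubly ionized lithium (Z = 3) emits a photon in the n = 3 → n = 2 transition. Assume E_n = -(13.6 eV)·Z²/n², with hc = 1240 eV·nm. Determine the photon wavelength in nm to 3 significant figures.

For Z = 3 the level energies scale as Z², so the effective Rydberg energy is 13.6 × 9 = 122.4 eV.
ΔE = 122.4 × (1/2² − 1/3²) = 122.4 × 0.1389 = 17.00 eV.
λ = hc/ΔE = 1240 / 17.00 = 72.9 nm.

72.9 nm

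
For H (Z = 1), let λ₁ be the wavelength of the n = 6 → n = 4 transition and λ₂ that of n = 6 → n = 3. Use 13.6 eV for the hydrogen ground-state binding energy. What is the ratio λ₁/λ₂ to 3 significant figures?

2.40

λ ∝ 1/ΔE ∝ 1/(1/n_f² − 1/n_i²), and the Z² and hc factors cancel in the ratio.
λ₁/λ₂ = (1/3² − 1/6²)/(1/4² − 1/6²) = 0.08333/0.03472 = 2.40.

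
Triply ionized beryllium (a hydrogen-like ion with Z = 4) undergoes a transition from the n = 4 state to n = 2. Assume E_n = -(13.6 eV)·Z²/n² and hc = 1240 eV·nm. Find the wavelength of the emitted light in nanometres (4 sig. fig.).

For Z = 4 the level energies scale as Z², so the effective Rydberg energy is 13.6 × 16 = 217.6 eV.
ΔE = 217.6 × (1/2² − 1/4²) = 217.6 × 0.1875 = 40.80 eV.
λ = hc/ΔE = 1240 / 40.80 = 30.39 nm.

30.39 nm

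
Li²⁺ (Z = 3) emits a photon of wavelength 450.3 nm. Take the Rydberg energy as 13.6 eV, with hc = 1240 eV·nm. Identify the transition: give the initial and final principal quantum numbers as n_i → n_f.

The photon energy is ΔE = hc/λ = 1240 / 450.3 = 2.754 eV.
With Z = 3, ΔE = 122.4 × (1/n_f² − 1/n_i²), so 1/n_f² − 1/n_i² = 0.02250.
Trying n_f = 4 gives 1/n_i² = 0.04000, i.e. n_i ≈ 5; this pair matches.

n_i = 5, n_f = 4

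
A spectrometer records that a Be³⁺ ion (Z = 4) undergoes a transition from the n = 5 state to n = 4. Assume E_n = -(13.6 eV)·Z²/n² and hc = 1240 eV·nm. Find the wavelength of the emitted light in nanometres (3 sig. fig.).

253 nm

For Z = 4 the level energies scale as Z², so the effective Rydberg energy is 13.6 × 16 = 217.6 eV.
ΔE = 217.6 × (1/4² − 1/5²) = 217.6 × 0.02250 = 4.896 eV.
λ = hc/ΔE = 1240 / 4.896 = 253 nm.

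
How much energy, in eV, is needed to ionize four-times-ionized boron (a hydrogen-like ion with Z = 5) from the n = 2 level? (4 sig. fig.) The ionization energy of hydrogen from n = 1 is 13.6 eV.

85.00 eV

E_n = −13.6 Z²/n² = −340.0/n² eV for Z = 5.
E_2 = −340.0/4 = −85.00 eV, so ionization (to E = 0) requires 85.00 eV.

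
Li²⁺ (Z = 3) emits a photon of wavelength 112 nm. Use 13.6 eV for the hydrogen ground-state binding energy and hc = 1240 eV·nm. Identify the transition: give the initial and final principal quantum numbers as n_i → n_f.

The photon energy is ΔE = hc/λ = 1240 / 112 = 11.07 eV.
With Z = 3, ΔE = 122.4 × (1/n_f² − 1/n_i²), so 1/n_f² − 1/n_i² = 0.09045.
Trying n_f = 3 gives 1/n_i² = 0.02066, i.e. n_i ≈ 7; this pair matches.

n_i = 7, n_f = 3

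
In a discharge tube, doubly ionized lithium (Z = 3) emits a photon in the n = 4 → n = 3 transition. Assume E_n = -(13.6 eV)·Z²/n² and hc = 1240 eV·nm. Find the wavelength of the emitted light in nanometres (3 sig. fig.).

208 nm

For Z = 3 the level energies scale as Z², so the effective Rydberg energy is 13.6 × 9 = 122.4 eV.
ΔE = 122.4 × (1/3² − 1/4²) = 122.4 × 0.04861 = 5.950 eV.
λ = hc/ΔE = 1240 / 5.950 = 208 nm.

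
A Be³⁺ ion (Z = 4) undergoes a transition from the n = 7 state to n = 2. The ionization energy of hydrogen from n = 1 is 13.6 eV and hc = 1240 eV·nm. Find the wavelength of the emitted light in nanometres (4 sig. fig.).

24.82 nm

For Z = 4 the level energies scale as Z², so the effective Rydberg energy is 13.6 × 16 = 217.6 eV.
ΔE = 217.6 × (1/2² − 1/7²) = 217.6 × 0.2296 = 49.96 eV.
λ = hc/ΔE = 1240 / 49.96 = 24.82 nm.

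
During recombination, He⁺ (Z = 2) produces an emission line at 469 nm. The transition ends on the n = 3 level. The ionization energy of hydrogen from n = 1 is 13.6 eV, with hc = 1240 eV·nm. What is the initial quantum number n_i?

n_i = 4

The photon energy is ΔE = hc/λ = 1240 / 469 = 2.644 eV.
With Z = 2, ΔE = 54.40 × (1/n_f² − 1/n_i²), so 1/n_f² − 1/n_i² = 0.04860.
With n_f = 3: 1/n_i² = 1/9 − 0.04860 = 0.06251, so n_i ≈ 4.00.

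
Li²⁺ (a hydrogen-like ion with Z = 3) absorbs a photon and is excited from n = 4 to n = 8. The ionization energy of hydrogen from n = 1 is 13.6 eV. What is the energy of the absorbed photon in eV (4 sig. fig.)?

The Bohr energies scale as Z², so for Z = 3: E_n = −122.4/n² eV.
E_8 = −122.4/64 = −1.913 eV and E_4 = −122.4/16 = −7.650 eV.
The photon energy is |E_8 − E_4| = 5.738 eV.

5.738 eV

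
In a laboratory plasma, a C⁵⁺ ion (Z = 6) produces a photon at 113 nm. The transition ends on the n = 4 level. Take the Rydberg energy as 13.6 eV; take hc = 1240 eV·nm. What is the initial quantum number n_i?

The photon energy is ΔE = hc/λ = 1240 / 113 = 10.97 eV.
With Z = 6, ΔE = 489.6 × (1/n_f² − 1/n_i²), so 1/n_f² − 1/n_i² = 0.02241.
With n_f = 4: 1/n_i² = 1/16 − 0.02241 = 0.04009, so n_i ≈ 4.99.

n_i = 5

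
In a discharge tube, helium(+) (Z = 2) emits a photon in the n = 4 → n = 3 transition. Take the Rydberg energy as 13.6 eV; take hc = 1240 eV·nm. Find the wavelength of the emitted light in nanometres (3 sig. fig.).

For Z = 2 the level energies scale as Z², so the effective Rydberg energy is 13.6 × 4 = 54.40 eV.
ΔE = 54.40 × (1/3² − 1/4²) = 54.40 × 0.04861 = 2.644 eV.
λ = hc/ΔE = 1240 / 2.644 = 469 nm.

469 nm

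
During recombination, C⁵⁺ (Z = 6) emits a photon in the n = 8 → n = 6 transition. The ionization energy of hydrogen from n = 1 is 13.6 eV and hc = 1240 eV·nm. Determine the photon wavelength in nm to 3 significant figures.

208 nm

For Z = 6 the level energies scale as Z², so the effective Rydberg energy is 13.6 × 36 = 489.6 eV.
ΔE = 489.6 × (1/6² − 1/8²) = 489.6 × 0.01215 = 5.950 eV.
λ = hc/ΔE = 1240 / 5.950 = 208 nm.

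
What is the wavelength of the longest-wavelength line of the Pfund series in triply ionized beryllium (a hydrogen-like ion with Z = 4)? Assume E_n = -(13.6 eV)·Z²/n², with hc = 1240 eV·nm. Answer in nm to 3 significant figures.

466 nm

The Pfund series terminates on n_f = 5; the first line has n_i = 5+1 = 6.
ΔE = 217.6 × (1/5² − 1/6²) = 2.660 eV.
λ = 1240 / 2.660 = 466 nm.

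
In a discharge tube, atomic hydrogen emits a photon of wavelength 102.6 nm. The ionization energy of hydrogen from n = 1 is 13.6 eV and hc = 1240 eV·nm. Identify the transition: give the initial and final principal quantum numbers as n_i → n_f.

n_i = 3, n_f = 1

The photon energy is ΔE = hc/λ = 1240 / 102.6 = 12.09 eV.
With Z = 1, ΔE = 13.60 × (1/n_f² − 1/n_i²), so 1/n_f² − 1/n_i² = 0.8887.
Trying n_f = 1 gives 1/n_i² = 0.1113, i.e. n_i ≈ 3; this pair matches.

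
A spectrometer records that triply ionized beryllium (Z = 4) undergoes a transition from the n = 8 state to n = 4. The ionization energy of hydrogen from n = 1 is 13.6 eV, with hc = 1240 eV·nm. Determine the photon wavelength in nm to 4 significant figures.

121.6 nm

For Z = 4 the level energies scale as Z², so the effective Rydberg energy is 13.6 × 16 = 217.6 eV.
ΔE = 217.6 × (1/4² − 1/8²) = 217.6 × 0.04688 = 10.20 eV.
λ = hc/ΔE = 1240 / 10.20 = 121.6 nm.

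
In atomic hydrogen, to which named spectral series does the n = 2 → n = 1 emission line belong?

The series is set by the lower level: n_f = 1 is the Lyman series.

Lyman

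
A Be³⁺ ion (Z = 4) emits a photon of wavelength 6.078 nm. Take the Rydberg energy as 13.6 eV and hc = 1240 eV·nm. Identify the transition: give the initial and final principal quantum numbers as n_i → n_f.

The photon energy is ΔE = hc/λ = 1240 / 6.078 = 204.0 eV.
With Z = 4, ΔE = 217.6 × (1/n_f² − 1/n_i²), so 1/n_f² − 1/n_i² = 0.9376.
Trying n_f = 1 gives 1/n_i² = 0.06243, i.e. n_i ≈ 4; this pair matches.

n_i = 4, n_f = 1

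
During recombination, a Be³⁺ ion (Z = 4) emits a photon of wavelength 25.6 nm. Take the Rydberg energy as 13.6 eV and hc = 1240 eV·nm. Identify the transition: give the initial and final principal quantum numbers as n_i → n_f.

The photon energy is ΔE = hc/λ = 1240 / 25.6 = 48.44 eV.
With Z = 4, ΔE = 217.6 × (1/n_f² − 1/n_i²), so 1/n_f² − 1/n_i² = 0.2226.
Trying n_f = 2 gives 1/n_i² = 0.02740, i.e. n_i ≈ 6; this pair matches.

n_i = 6, n_f = 2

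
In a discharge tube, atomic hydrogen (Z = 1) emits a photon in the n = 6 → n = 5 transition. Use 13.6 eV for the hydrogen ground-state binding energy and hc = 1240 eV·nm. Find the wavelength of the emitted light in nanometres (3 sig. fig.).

ΔE = 13.60 × (1/5² − 1/6²) = 13.60 × 0.01222 = 0.1662 eV.
λ = hc/ΔE = 1240 / 0.1662 = 7460 nm.

7460 nm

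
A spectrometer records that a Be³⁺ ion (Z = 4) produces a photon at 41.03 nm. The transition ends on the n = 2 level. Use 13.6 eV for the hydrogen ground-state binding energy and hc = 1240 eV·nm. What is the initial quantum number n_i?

n_i = 3

The photon energy is ΔE = hc/λ = 1240 / 41.03 = 30.22 eV.
With Z = 4, ΔE = 217.6 × (1/n_f² − 1/n_i²), so 1/n_f² − 1/n_i² = 0.1389.
With n_f = 2: 1/n_i² = 1/4 − 0.1389 = 0.1111, so n_i ≈ 3.00.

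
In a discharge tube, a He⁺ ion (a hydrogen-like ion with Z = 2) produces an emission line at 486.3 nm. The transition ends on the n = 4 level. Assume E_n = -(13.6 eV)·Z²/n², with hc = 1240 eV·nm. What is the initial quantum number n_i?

The photon energy is ΔE = hc/λ = 1240 / 486.3 = 2.550 eV.
With Z = 2, ΔE = 54.40 × (1/n_f² − 1/n_i²), so 1/n_f² − 1/n_i² = 0.04687.
With n_f = 4: 1/n_i² = 1/16 − 0.04687 = 0.01563, so n_i ≈ 8.00.

n_i = 8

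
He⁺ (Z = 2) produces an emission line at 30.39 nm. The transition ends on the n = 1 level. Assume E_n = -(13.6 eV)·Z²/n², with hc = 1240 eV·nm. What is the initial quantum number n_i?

n_i = 2

The photon energy is ΔE = hc/λ = 1240 / 30.39 = 40.80 eV.
With Z = 2, ΔE = 54.40 × (1/n_f² − 1/n_i²), so 1/n_f² − 1/n_i² = 0.7501.
With n_f = 1: 1/n_i² = 1/1 − 0.7501 = 0.2499, so n_i ≈ 2.00.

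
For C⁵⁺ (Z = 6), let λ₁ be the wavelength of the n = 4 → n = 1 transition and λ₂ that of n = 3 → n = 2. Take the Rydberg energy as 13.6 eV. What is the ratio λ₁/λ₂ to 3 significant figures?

λ ∝ 1/ΔE ∝ 1/(1/n_f² − 1/n_i²), and the Z² and hc factors cancel in the ratio.
λ₁/λ₂ = (1/2² − 1/3²)/(1/1² − 1/4²) = 0.1389/0.9375 = 0.148.

0.148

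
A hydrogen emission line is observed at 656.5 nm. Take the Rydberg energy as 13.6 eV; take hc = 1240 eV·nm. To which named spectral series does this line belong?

ΔE = 1240/656.5 = 1.889 eV.
This matches 13.6 × (1/2² − 1/3²), so n_f = 2: the Balmer series.

Balmer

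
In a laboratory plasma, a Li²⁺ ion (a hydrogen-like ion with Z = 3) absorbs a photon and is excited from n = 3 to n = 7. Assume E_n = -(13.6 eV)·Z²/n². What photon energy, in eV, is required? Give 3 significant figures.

11.1 eV

The Bohr energies scale as Z², so for Z = 3: E_n = −122.4/n² eV.
E_7 = −122.4/49 = −2.498 eV and E_3 = −122.4/9 = −13.60 eV.
The photon energy is |E_7 − E_3| = 11.1 eV.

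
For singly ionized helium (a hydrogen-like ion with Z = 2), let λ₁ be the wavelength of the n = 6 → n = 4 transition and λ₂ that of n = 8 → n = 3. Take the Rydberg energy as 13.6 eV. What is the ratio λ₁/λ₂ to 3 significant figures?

λ ∝ 1/ΔE ∝ 1/(1/n_f² − 1/n_i²), and the Z² and hc factors cancel in the ratio.
λ₁/λ₂ = (1/3² − 1/8²)/(1/4² − 1/6²) = 0.09549/0.03472 = 2.75.

2.75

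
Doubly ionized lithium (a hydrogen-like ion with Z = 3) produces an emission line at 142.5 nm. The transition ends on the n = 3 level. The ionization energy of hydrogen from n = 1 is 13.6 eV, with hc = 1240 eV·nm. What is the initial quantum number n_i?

n_i = 5

The photon energy is ΔE = hc/λ = 1240 / 142.5 = 8.702 eV.
With Z = 3, ΔE = 122.4 × (1/n_f² − 1/n_i²), so 1/n_f² − 1/n_i² = 0.07109.
With n_f = 3: 1/n_i² = 1/9 − 0.07109 = 0.04002, so n_i ≈ 5.00.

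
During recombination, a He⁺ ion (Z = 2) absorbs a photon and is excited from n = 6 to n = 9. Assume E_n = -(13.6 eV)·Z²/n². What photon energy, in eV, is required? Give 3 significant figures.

The Bohr energies scale as Z², so for Z = 2: E_n = −54.40/n² eV.
E_9 = −54.40/81 = −0.6716 eV and E_6 = −54.40/36 = −1.511 eV.
The photon energy is |E_9 − E_6| = 0.840 eV.

0.840 eV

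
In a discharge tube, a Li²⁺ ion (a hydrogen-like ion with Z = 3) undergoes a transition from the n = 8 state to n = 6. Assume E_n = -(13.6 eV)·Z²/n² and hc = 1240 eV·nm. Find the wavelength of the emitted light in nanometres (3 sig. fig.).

834 nm

For Z = 3 the level energies scale as Z², so the effective Rydberg energy is 13.6 × 9 = 122.4 eV.
ΔE = 122.4 × (1/6² − 1/8²) = 122.4 × 0.01215 = 1.488 eV.
λ = hc/ΔE = 1240 / 1.488 = 834 nm.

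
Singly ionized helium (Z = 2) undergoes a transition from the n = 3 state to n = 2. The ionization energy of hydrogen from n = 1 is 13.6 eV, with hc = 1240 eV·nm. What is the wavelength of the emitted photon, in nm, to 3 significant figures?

For Z = 2 the level energies scale as Z², so the effective Rydberg energy is 13.6 × 4 = 54.40 eV.
ΔE = 54.40 × (1/2² − 1/3²) = 54.40 × 0.1389 = 7.556 eV.
λ = hc/ΔE = 1240 / 7.556 = 164 nm.

164 nm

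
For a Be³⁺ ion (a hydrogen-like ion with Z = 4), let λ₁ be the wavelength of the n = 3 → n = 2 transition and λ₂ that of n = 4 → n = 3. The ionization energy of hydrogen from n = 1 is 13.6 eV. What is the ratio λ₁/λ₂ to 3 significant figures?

0.350

λ ∝ 1/ΔE ∝ 1/(1/n_f² − 1/n_i²), and the Z² and hc factors cancel in the ratio.
λ₁/λ₂ = (1/3² − 1/4²)/(1/2² − 1/3²) = 0.04861/0.1389 = 0.350.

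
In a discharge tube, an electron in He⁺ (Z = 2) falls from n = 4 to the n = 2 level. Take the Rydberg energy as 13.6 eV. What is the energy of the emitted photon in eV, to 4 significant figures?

10.20 eV

The Bohr energies scale as Z², so for Z = 2: E_n = −54.40/n² eV.
E_4 = −54.40/16 = −3.400 eV and E_2 = −54.40/4 = −13.60 eV.
The photon energy is |E_4 − E_2| = 10.20 eV.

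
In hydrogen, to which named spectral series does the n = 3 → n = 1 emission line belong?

The series is set by the lower level: n_f = 1 is the Lyman series.

Lyman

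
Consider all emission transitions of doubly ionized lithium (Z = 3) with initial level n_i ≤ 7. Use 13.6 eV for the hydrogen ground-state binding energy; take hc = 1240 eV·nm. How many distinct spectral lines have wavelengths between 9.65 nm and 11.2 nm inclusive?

Enumerate all n_i → n_f pairs with 1 ≤ n_f < n_i ≤ 7 and compute λ = 1240 / [13.6·9·(1/n_f² − 1/n_i²)].
Lines falling in [9.65, 11.2] nm: 7→1 (10.34 nm), 6→1 (10.42 nm), 5→1 (10.55 nm), 4→1 (10.81 nm).

4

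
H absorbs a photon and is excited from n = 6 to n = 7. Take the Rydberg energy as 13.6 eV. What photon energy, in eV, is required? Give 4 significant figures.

0.1002 eV

E_7 = −13.60/49 = −0.2776 eV and E_6 = −13.60/36 = −0.3778 eV.
The photon energy is |E_7 − E_6| = 0.1002 eV.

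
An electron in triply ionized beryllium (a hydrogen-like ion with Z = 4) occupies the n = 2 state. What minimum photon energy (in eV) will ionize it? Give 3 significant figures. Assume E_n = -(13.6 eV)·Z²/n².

E_n = −13.6 Z²/n² = −217.6/n² eV for Z = 4.
E_2 = −217.6/4 = −54.4 eV, so ionization (to E = 0) requires 54.4 eV.

54.4 eV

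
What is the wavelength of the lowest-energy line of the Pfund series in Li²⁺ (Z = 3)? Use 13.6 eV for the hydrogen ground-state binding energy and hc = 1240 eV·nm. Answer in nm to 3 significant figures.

829 nm

The Pfund series terminates on n_f = 5; the first line has n_i = 5+1 = 6.
ΔE = 122.4 × (1/5² − 1/6²) = 1.496 eV.
λ = 1240 / 1.496 = 829 nm.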